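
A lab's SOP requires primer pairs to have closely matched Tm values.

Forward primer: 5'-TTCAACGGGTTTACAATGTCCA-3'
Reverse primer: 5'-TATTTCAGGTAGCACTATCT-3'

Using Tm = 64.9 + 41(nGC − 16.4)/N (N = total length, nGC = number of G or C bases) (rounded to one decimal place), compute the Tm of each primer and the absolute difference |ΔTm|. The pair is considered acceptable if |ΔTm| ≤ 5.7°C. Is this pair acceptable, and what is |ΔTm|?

|ΔTm| = 5.5°C; the pair is acceptable.

Forward: G+C = 9, N = 22 → Tm = 64.9 + 41·(9 − 16.4)/22 = 51.1°C.
Reverse: G+C = 7, N = 20 → Tm = 64.9 + 41·(7 − 16.4)/20 = 45.6°C.
|ΔTm| = |51.1 − 45.6| = 5.5°C, ≤ 5.7°C.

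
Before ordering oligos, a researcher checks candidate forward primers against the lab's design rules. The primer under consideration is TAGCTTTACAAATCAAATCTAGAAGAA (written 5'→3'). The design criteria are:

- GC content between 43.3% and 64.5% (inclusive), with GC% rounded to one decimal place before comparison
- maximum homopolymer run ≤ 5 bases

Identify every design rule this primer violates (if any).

Base counts: A=13, T=7, G=3, C=4 (length 27).
GC content: GC 7/27 = 25.9%, outside 43.3–64.5% ✗
homopolymer run: longest run = 3 ✓

Fails: GC content.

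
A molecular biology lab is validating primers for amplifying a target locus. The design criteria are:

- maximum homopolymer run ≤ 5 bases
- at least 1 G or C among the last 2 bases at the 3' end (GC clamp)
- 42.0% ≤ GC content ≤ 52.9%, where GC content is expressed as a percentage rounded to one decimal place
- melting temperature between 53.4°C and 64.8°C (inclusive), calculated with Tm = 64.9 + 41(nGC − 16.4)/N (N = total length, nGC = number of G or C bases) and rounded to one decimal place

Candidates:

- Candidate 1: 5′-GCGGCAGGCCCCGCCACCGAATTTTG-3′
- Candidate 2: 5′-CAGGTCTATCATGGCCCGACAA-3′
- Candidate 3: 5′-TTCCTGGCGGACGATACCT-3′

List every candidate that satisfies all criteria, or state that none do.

Candidate 1 (26 nt, A=4 T=4 G=8 C=10): longest run = 4 ✓; 3' end TG has 1 G/C ✓; GC 18/26 = 69.2%, outside 42.0–52.9% ✗; Tm = 64.9 + 41·(18 − 16.4)/26 = 67.4°C, outside 53.4–64.8°C ✗ — fails.
Candidate 2 (22 nt, A=6 T=4 G=5 C=7): longest run = 3 ✓; 3' end AA has 0 G/C, need ≥1 ✗; GC 12/22 = 54.5%, outside 42.0–52.9% ✗; Tm = 64.9 + 41·(12 − 16.4)/22 = 56.7°C ✓ — fails.
Candidate 3 (19 nt, A=3 T=5 G=5 C=6): longest run = 2 ✓; 3' end CT has 1 G/C ✓; GC 11/19 = 57.9%, outside 42.0–52.9% ✗; Tm = 64.9 + 41·(11 − 16.4)/19 = 53.2°C, outside 53.4–64.8°C ✗ — fails.

None of the candidates satisfy all criteria.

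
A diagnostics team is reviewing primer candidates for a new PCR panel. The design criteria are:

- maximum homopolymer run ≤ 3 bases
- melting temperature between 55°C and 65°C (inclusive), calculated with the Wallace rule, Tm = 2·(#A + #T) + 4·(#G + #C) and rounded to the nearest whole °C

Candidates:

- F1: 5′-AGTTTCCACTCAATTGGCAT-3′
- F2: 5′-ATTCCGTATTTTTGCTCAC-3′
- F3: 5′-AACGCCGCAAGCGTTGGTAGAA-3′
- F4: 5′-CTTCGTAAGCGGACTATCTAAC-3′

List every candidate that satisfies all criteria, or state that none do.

F1 and F4.

F1 (20 nt, A=5 T=7 G=3 C=5): longest run = 3 ✓; Tm = 2·12 + 4·8 = 56°C ✓ — passes.
F2 (19 nt, A=3 T=9 G=2 C=5): longest run = 5, exceeds 3 ✗; Tm = 2·12 + 4·7 = 52°C, outside 55–65°C ✗ — fails.
F3 (22 nt, A=7 T=3 G=7 C=5): longest run = 2 ✓; Tm = 2·10 + 4·12 = 68°C, outside 55–65°C ✗ — fails.
F4 (22 nt, A=6 T=6 G=4 C=6): longest run = 2 ✓; Tm = 2·12 + 4·10 = 64°C ✓ — passes.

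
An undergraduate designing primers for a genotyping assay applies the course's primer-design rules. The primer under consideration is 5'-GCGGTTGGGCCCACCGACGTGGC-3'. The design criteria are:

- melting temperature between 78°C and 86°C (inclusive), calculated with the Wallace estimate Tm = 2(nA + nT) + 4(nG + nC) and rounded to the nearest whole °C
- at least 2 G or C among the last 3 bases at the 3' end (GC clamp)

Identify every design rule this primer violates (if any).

Base counts: A=2, T=3, G=10, C=8 (length 23).
Tm: Tm = 2·5 + 4·18 = 82°C ✓
GC clamp: 3' end GGC has 3 G/C ✓

Meets all criteria.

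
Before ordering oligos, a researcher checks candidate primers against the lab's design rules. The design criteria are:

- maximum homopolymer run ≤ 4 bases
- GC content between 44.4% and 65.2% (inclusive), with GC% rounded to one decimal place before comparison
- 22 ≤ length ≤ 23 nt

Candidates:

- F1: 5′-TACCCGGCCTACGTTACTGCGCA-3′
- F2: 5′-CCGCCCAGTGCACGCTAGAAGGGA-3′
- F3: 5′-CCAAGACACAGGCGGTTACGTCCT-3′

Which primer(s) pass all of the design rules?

F1 only.

F1 (23 nt, A=4 T=5 G=5 C=9): longest run = 3 ✓; GC 14/23 = 60.9% ✓; length 23 ✓ — passes.
F2 (24 nt, A=6 T=2 G=8 C=8): longest run = 3 ✓; GC 16/24 = 66.7%, outside 44.4–65.2% ✗; length 24, outside 22–23 ✗ — fails.
F3 (24 nt, A=6 T=4 G=6 C=8): longest run = 2 ✓; GC 14/24 = 58.3% ✓; length 24, outside 22–23 ✗ — fails.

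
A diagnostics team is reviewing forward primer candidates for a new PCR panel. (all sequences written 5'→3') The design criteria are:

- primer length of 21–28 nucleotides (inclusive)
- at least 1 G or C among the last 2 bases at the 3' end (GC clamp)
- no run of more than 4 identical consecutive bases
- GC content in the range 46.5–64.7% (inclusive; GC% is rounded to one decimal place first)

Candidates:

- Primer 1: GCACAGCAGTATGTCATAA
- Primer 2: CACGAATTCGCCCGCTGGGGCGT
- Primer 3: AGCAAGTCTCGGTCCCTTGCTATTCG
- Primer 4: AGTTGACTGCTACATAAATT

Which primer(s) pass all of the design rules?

Primer 1 (19 nt, A=7 T=4 G=4 C=4): length 19, outside 21–28 ✗; 3' end AA has 0 G/C, need ≥1 ✗; longest run = 2 ✓; GC 8/19 = 42.1%, outside 46.5–64.7% ✗ — fails.
Primer 2 (23 nt, A=3 T=4 G=8 C=8): length 23 ✓; 3' end GT has 1 G/C ✓; longest run = 4 ✓; GC 16/23 = 69.6%, outside 46.5–64.7% ✗ — fails.
Primer 3 (26 nt, A=4 T=8 G=6 C=8): length 26 ✓; 3' end CG has 2 G/C ✓; longest run = 3 ✓; GC 14/26 = 53.8% ✓ — passes.
Primer 4 (20 nt, A=7 T=7 G=3 C=3): length 20, outside 21–28 ✗; 3' end TT has 0 G/C, need ≥1 ✗; longest run = 3 ✓; GC 6/20 = 30.0%, outside 46.5–64.7% ✗ — fails.

Primer 3 only.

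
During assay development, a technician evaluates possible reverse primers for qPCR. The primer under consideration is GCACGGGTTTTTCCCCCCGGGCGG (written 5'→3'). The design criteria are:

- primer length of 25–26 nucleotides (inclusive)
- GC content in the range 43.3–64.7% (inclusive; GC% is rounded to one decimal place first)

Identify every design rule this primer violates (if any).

Fails: length, GC content.

Base counts: A=1, T=5, G=9, C=9 (length 24).
length: length 24, outside 25–26 ✗
GC content: GC 18/24 = 75.0%, outside 43.3–64.7% ✗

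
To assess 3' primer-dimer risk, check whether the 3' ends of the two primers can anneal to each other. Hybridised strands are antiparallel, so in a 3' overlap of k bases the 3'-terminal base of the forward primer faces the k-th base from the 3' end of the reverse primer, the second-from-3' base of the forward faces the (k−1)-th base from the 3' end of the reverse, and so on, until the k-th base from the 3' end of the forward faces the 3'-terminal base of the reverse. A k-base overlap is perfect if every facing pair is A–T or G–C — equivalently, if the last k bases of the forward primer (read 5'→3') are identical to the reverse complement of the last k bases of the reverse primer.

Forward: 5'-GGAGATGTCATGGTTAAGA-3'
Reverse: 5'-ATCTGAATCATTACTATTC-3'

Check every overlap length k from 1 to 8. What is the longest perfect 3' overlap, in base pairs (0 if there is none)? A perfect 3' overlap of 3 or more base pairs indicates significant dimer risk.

Longest perfect overlap: 2 complementary base pairs; below the dimer-risk threshold (threshold 3).

Last 8 bases (5'→3') — forward …GGTTAAGA, reverse …TACTATTC.
Reverse complement of the reverse primer's last 8 bases: GAATAGTA; its first k bases are the reverse complement of the reverse primer's last k bases, so a perfect k-base overlap needs the forward primer's last k bases to equal them.
Comparing (forward last k vs required): k=1: A vs G ✗; k=2: GA vs GA ✓; k=3: AGA vs GAA ✗; k=4: AAGA vs GAAT ✗; k=5: TAAGA vs GAATA ✗; k=6: TTAAGA vs GAATAG ✗; k=7: GTTAAGA vs GAATAGT ✗; k=8: GGTTAAGA vs GAATAGTA ✗.
Only k = 2 is perfect, so the longest perfect 3' overlap is 2.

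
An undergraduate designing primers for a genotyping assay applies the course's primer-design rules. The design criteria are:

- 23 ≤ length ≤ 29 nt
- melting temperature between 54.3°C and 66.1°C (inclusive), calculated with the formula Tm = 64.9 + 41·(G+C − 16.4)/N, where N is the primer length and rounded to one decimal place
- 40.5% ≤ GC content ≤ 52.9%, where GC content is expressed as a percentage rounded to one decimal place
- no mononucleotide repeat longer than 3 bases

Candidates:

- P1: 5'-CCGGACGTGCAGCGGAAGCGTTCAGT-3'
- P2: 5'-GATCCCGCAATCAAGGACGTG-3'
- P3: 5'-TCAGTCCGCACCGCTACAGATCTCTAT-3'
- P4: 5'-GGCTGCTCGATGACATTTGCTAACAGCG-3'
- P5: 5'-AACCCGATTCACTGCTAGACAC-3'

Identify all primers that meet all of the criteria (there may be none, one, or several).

P3 only.

P1 (26 nt, A=5 T=4 G=10 C=7): length 26 ✓; Tm = 64.9 + 41·(17 − 16.4)/26 = 65.8°C ✓; GC 17/26 = 65.4%, outside 40.5–52.9% ✗; longest run = 2 ✓ — fails.
P2 (21 nt, A=6 T=3 G=6 C=6): length 21, outside 23–29 ✗; Tm = 64.9 + 41·(12 − 16.4)/21 = 56.3°C ✓; GC 12/21 = 57.1%, outside 40.5–52.9% ✗; longest run = 3 ✓ — fails.
P3 (27 nt, A=6 T=7 G=4 C=10): length 27 ✓; Tm = 64.9 + 41·(14 − 16.4)/27 = 61.3°C ✓; GC 14/27 = 51.9% ✓; longest run = 2 ✓ — passes.
P4 (28 nt, A=6 T=7 G=8 C=7): length 28 ✓; Tm = 64.9 + 41·(15 − 16.4)/28 = 62.9°C ✓; GC 15/28 = 53.6%, outside 40.5–52.9% ✗; longest run = 3 ✓ — fails.
P5 (22 nt, A=7 T=4 G=3 C=8): length 22, outside 23–29 ✗; Tm = 64.9 + 41·(11 − 16.4)/22 = 54.8°C ✓; GC 11/22 = 50.0% ✓; longest run = 3 ✓ — fails.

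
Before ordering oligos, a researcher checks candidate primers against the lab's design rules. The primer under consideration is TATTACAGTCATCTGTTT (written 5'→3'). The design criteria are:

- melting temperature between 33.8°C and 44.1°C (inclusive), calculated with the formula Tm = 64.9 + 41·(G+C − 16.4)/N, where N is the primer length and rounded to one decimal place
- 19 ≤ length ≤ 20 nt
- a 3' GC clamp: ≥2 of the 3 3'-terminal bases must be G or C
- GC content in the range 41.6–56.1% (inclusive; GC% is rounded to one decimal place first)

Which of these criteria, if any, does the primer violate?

Base counts: A=4, T=9, G=2, C=3 (length 18).
Tm: Tm = 64.9 + 41·(5 − 16.4)/18 = 38.9°C ✓
length: length 18, outside 19–20 ✗
GC clamp: 3' end TTT has 0 G/C, need ≥2 ✗
GC content: GC 5/18 = 27.8%, outside 41.6–56.1% ✗

Fails: length, GC clamp, GC content.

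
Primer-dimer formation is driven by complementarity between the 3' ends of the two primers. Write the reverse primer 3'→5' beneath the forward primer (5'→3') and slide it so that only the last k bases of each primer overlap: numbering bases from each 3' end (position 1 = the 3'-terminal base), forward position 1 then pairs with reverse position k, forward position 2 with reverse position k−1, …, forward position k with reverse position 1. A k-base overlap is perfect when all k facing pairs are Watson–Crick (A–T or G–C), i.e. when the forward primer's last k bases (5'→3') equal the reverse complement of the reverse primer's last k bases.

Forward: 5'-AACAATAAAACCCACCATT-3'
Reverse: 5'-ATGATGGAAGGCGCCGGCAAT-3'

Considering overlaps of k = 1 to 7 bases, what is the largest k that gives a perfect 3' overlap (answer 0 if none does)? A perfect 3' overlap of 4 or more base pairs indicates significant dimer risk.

Last 7 bases (5'→3') — forward …CACCATT, reverse …CGGCAAT.
Reverse complement of the reverse primer's last 7 bases: ATTGCCG; its first k bases are the reverse complement of the reverse primer's last k bases, so a perfect k-base overlap needs the forward primer's last k bases to equal them.
Comparing (forward last k vs required): k=1: T vs A ✗; k=2: TT vs AT ✗; k=3: ATT vs ATT ✓; k=4: CATT vs ATTG ✗; k=5: CCATT vs ATTGC ✗; k=6: ACCATT vs ATTGCC ✗; k=7: CACCATT vs ATTGCCG ✗.
Only k = 3 is perfect, so the longest perfect 3' overlap is 3.

Longest perfect overlap: 3 complementary base pairs; below the dimer-risk threshold (threshold 4).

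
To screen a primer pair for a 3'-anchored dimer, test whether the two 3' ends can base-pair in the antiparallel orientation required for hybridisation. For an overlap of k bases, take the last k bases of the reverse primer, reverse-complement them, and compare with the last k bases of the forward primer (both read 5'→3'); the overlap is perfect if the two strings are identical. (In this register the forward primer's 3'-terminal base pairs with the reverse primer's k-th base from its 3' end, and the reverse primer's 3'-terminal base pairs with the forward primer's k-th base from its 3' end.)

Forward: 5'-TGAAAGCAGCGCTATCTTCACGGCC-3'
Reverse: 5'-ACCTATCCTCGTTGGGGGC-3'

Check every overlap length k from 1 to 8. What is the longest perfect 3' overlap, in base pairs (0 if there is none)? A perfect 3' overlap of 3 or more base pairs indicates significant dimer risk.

Longest perfect overlap: 3 complementary base pairs; significant dimer risk (threshold 3).

Last 8 bases (5'→3') — forward …TCACGGCC, reverse …TTGGGGGC.
Reverse complement of the reverse primer's last 8 bases: GCCCCCAA; its first k bases are the reverse complement of the reverse primer's last k bases, so a perfect k-base overlap needs the forward primer's last k bases to equal them.
Comparing (forward last k vs required): k=1: C vs G ✗; k=2: CC vs GC ✗; k=3: GCC vs GCC ✓; k=4: GGCC vs GCCC ✗; k=5: CGGCC vs GCCCC ✗; k=6: ACGGCC vs GCCCCC ✗; k=7: CACGGCC vs GCCCCCA ✗; k=8: TCACGGCC vs GCCCCCAA ✗.
Only k = 3 is perfect, so the longest perfect 3' overlap is 3.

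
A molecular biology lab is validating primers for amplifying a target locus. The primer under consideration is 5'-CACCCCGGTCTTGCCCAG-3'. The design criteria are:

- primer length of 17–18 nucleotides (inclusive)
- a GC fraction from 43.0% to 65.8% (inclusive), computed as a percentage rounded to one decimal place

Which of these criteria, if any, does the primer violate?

Fails: GC content.

Base counts: A=2, T=3, G=4, C=9 (length 18).
length: length 18 ✓
GC content: GC 13/18 = 72.2%, outside 43.0–65.8% ✗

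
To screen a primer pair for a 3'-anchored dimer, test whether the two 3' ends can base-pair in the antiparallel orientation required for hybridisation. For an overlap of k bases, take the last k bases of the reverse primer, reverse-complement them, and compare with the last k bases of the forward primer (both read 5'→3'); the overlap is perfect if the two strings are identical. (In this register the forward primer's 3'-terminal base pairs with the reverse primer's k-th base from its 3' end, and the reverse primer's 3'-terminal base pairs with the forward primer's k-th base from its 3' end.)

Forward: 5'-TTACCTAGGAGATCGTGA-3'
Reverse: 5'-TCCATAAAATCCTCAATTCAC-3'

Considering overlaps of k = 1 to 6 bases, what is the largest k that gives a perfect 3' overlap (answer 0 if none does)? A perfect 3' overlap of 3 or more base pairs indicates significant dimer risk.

Longest perfect overlap: 4 complementary base pairs; significant dimer risk (threshold 3).

Last 6 bases (5'→3') — forward …TCGTGA, reverse …ATTCAC.
Reverse complement of the reverse primer's last 6 bases: GTGAAT; its first k bases are the reverse complement of the reverse primer's last k bases, so a perfect k-base overlap needs the forward primer's last k bases to equal them.
Comparing (forward last k vs required): k=1: A vs G ✗; k=2: GA vs GT ✗; k=3: TGA vs GTG ✗; k=4: GTGA vs GTGA ✓; k=5: CGTGA vs GTGAA ✗; k=6: TCGTGA vs GTGAAT ✗.
Only k = 4 is perfect, so the longest perfect 3' overlap is 4.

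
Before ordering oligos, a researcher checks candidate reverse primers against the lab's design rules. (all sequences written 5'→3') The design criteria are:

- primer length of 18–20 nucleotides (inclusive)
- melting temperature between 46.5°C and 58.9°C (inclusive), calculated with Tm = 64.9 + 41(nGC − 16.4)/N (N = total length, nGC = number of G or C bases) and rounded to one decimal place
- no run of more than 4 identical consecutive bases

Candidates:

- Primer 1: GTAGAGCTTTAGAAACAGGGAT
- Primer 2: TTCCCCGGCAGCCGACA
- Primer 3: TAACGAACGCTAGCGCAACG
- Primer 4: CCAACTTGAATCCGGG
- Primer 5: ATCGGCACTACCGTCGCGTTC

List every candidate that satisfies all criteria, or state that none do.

Primer 1 (22 nt, A=8 T=5 G=7 C=2): length 22, outside 18–20 ✗; Tm = 64.9 + 41·(9 − 16.4)/22 = 51.1°C ✓; longest run = 3 ✓ — fails.
Primer 2 (17 nt, A=3 T=2 G=4 C=8): length 17, outside 18–20 ✗; Tm = 64.9 + 41·(12 − 16.4)/17 = 54.3°C ✓; longest run = 4 ✓ — fails.
Primer 3 (20 nt, A=7 T=2 G=5 C=6): length 20 ✓; Tm = 64.9 + 41·(11 − 16.4)/20 = 53.8°C ✓; longest run = 2 ✓ — passes.
Primer 4 (16 nt, A=4 T=3 G=4 C=5): length 16, outside 18–20 ✗; Tm = 64.9 + 41·(9 − 16.4)/16 = 45.9°C, outside 46.5–58.9°C ✗; longest run = 3 ✓ — fails.
Primer 5 (21 nt, A=3 T=5 G=5 C=8): length 21, outside 18–20 ✗; Tm = 64.9 + 41·(13 − 16.4)/21 = 58.3°C ✓; longest run = 2 ✓ — fails.

Primer 3 only.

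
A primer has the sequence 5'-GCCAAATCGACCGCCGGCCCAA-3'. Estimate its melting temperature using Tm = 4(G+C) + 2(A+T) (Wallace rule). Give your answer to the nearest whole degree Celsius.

74°C

Base counts: A=6, T=1, G=5, C=10 (length 22).
Tm = 2·(6+1) + 4·(5+10) = 2·7 + 4·15 = 14 + 60 = 74°C.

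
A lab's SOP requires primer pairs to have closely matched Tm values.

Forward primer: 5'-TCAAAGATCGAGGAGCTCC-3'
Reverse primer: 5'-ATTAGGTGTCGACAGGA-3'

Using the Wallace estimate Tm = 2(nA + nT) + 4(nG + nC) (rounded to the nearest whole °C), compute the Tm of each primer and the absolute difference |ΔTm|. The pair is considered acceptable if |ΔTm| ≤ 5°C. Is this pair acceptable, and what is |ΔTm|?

|ΔTm| = 8°C; the pair is not acceptable.

Forward: A=6 T=3 G=5 C=5 → Tm = 2·9 + 4·10 = 58°C.
Reverse: A=5 T=4 G=6 C=2 → Tm = 2·9 + 4·8 = 50°C.
|ΔTm| = |58 − 50| = 8°C, > 5°C.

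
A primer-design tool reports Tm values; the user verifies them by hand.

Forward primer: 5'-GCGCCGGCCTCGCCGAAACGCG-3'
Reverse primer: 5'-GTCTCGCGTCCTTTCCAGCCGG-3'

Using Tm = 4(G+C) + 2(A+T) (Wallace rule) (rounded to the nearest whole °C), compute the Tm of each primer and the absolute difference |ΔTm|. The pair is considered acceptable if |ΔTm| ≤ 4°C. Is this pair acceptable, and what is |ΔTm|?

Forward: A=3 T=1 G=8 C=10 → Tm = 2·4 + 4·18 = 80°C.
Reverse: A=1 T=6 G=6 C=9 → Tm = 2·7 + 4·15 = 74°C.
|ΔTm| = |80 − 74| = 6°C, > 4°C.

|ΔTm| = 6°C; the pair is not acceptable.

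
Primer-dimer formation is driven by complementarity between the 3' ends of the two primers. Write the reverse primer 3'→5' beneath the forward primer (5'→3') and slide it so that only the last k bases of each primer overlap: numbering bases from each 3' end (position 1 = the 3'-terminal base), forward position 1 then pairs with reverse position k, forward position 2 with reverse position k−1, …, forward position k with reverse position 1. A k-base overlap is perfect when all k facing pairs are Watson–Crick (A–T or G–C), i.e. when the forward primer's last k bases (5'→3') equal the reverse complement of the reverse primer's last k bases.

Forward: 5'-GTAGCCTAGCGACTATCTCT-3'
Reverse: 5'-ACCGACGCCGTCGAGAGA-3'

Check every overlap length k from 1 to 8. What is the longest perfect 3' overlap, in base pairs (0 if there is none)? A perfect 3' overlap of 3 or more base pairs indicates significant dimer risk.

Last 8 bases (5'→3') — forward …CTATCTCT, reverse …TCGAGAGA.
Reverse complement of the reverse primer's last 8 bases: TCTCTCGA; its first k bases are the reverse complement of the reverse primer's last k bases, so a perfect k-base overlap needs the forward primer's last k bases to equal them.
Comparing (forward last k vs required): k=1: T vs T ✓; k=2: CT vs TC ✗; k=3: TCT vs TCT ✓; k=4: CTCT vs TCTC ✗; k=5: TCTCT vs TCTCT ✓; k=6: ATCTCT vs TCTCTC ✗; k=7: TATCTCT vs TCTCTCG ✗; k=8: CTATCTCT vs TCTCTCGA ✗.
Perfect overlaps at k = 1, 3, 5; the largest is 5.

Longest perfect overlap: 5 complementary base pairs; significant dimer risk (threshold 3).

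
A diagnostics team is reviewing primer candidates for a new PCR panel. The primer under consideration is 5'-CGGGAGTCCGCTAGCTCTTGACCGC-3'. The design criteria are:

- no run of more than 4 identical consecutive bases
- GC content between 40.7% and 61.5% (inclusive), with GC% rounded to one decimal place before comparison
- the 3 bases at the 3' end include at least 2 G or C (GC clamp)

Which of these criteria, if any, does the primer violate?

Base counts: A=3, T=5, G=8, C=9 (length 25).
homopolymer run: longest run = 3 ✓
GC content: GC 17/25 = 68.0%, outside 40.7–61.5% ✗
GC clamp: 3' end CGC has 3 G/C ✓

Fails: GC content.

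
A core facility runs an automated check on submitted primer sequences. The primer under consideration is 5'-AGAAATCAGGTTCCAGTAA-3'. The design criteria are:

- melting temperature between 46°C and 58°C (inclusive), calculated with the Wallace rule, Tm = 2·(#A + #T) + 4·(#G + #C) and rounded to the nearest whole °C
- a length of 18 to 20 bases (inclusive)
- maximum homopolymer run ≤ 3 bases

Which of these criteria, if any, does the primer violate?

Meets all criteria.

Base counts: A=8, T=4, G=4, C=3 (length 19).
Tm: Tm = 2·12 + 4·7 = 52°C ✓
length: length 19 ✓
homopolymer run: longest run = 3 ✓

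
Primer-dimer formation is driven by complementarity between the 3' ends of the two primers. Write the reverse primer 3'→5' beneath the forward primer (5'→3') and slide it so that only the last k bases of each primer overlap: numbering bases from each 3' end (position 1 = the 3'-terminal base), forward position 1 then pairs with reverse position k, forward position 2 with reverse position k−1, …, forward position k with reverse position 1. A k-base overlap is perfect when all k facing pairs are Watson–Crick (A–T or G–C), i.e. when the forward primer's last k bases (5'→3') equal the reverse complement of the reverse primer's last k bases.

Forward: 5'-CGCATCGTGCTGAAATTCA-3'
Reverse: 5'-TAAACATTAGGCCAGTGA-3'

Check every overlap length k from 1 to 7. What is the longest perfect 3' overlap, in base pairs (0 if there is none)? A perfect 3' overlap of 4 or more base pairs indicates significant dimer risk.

Longest perfect overlap: 3 complementary base pairs; below the dimer-risk threshold (threshold 4).

Last 7 bases (5'→3') — forward …AAATTCA, reverse …CCAGTGA.
Reverse complement of the reverse primer's last 7 bases: TCACTGG; its first k bases are the reverse complement of the reverse primer's last k bases, so a perfect k-base overlap needs the forward primer's last k bases to equal them.
Comparing (forward last k vs required): k=1: A vs T ✗; k=2: CA vs TC ✗; k=3: TCA vs TCA ✓; k=4: TTCA vs TCAC ✗; k=5: ATTCA vs TCACT ✗; k=6: AATTCA vs TCACTG ✗; k=7: AAATTCA vs TCACTGG ✗.
Only k = 3 is perfect, so the longest perfect 3' overlap is 3.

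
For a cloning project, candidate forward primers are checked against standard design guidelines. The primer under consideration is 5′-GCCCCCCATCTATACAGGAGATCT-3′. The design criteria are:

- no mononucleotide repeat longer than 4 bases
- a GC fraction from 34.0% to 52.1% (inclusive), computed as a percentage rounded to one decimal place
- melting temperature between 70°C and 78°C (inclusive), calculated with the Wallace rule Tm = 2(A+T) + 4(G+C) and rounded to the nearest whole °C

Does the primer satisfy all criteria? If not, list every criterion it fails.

Fails: homopolymer run, GC content.

Base counts: A=6, T=5, G=4, C=9 (length 24).
homopolymer run: longest run = 6, exceeds 4 ✗
GC content: GC 13/24 = 54.2%, outside 34.0–52.1% ✗
Tm: Tm = 2·11 + 4·13 = 74°C ✓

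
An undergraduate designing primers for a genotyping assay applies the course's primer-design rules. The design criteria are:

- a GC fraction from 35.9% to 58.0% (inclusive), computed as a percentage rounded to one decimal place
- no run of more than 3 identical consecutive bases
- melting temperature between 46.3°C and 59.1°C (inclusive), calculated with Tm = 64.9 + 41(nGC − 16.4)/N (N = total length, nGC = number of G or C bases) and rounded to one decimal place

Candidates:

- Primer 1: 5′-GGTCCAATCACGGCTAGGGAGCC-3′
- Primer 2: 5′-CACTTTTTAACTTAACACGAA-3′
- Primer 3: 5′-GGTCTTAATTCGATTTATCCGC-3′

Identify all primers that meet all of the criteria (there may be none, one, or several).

Primer 1 (23 nt, A=5 T=3 G=8 C=7): GC 15/23 = 65.2%, outside 35.9–58.0% ✗; longest run = 3 ✓; Tm = 64.9 + 41·(15 − 16.4)/23 = 62.4°C, outside 46.3–59.1°C ✗ — fails.
Primer 2 (21 nt, A=8 T=7 G=1 C=5): GC 6/21 = 28.6%, outside 35.9–58.0% ✗; longest run = 5, exceeds 3 ✗; Tm = 64.9 + 41·(6 − 16.4)/21 = 44.6°C, outside 46.3–59.1°C ✗ — fails.
Primer 3 (22 nt, A=4 T=9 G=4 C=5): GC 9/22 = 40.9% ✓; longest run = 3 ✓; Tm = 64.9 + 41·(9 − 16.4)/22 = 51.1°C ✓ — passes.

Primer 3 only.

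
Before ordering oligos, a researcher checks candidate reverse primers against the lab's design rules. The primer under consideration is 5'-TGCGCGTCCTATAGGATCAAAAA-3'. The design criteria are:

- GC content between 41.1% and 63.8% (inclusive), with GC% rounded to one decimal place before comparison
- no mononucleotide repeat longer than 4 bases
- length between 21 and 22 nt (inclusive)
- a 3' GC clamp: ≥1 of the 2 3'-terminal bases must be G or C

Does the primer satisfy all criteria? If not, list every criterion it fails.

Fails: homopolymer run, length, GC clamp.

Base counts: A=8, T=5, G=5, C=5 (length 23).
GC content: GC 10/23 = 43.5% ✓
homopolymer run: longest run = 5, exceeds 4 ✗
length: length 23, outside 21–22 ✗
GC clamp: 3' end AA has 0 G/C, need ≥1 ✗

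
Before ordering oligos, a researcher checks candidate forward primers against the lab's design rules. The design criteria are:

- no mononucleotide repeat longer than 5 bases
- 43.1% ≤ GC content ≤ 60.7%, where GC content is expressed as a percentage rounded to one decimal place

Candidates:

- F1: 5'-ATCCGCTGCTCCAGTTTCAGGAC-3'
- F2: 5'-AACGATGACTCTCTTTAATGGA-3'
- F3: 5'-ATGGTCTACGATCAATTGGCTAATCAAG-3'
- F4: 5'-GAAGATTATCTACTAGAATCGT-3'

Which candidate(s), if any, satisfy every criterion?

F1 (23 nt, A=4 T=6 G=5 C=8): longest run = 3 ✓; GC 13/23 = 56.5% ✓ — passes.
F2 (22 nt, A=7 T=7 G=4 C=4): longest run = 3 ✓; GC 8/22 = 36.4%, outside 43.1–60.7% ✗ — fails.
F3 (28 nt, A=9 T=8 G=6 C=5): longest run = 2 ✓; GC 11/28 = 39.3%, outside 43.1–60.7% ✗ — fails.
F4 (22 nt, A=8 T=7 G=4 C=3): longest run = 2 ✓; GC 7/22 = 31.8%, outside 43.1–60.7% ✗ — fails.

F1 only.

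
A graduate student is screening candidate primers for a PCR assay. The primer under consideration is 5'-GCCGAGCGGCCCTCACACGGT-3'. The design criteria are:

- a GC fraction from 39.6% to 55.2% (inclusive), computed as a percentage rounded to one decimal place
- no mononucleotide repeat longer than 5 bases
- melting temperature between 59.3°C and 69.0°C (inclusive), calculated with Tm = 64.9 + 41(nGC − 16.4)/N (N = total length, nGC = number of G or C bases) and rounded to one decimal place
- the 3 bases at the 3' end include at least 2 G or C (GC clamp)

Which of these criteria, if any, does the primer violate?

Base counts: A=3, T=2, G=7, C=9 (length 21).
GC content: GC 16/21 = 76.2%, outside 39.6–55.2% ✗
homopolymer run: longest run = 3 ✓
Tm: Tm = 64.9 + 41·(16 − 16.4)/21 = 64.1°C ✓
GC clamp: 3' end GGT has 2 G/C ✓

Fails: GC content.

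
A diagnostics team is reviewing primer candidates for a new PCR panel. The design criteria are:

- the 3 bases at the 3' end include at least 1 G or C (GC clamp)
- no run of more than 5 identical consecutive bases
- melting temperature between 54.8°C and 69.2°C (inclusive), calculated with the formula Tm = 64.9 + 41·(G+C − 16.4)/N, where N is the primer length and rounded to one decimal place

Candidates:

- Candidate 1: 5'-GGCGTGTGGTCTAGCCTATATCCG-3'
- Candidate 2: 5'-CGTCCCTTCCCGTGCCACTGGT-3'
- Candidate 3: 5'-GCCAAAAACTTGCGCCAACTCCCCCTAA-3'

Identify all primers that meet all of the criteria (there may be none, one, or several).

Candidate 1 (24 nt, A=3 T=7 G=8 C=6): 3' end CCG has 3 G/C ✓; longest run = 2 ✓; Tm = 64.9 + 41·(14 − 16.4)/24 = 60.8°C ✓ — passes.
Candidate 2 (22 nt, A=1 T=6 G=5 C=10): 3' end GGT has 2 G/C ✓; longest run = 3 ✓; Tm = 64.9 + 41·(15 − 16.4)/22 = 62.3°C ✓ — passes.
Candidate 3 (28 nt, A=9 T=4 G=3 C=12): 3' end TAA has 0 G/C, need ≥1 ✗; longest run = 5 ✓; Tm = 64.9 + 41·(15 − 16.4)/28 = 62.9°C ✓ — fails.

Candidate 1 and Candidate 2.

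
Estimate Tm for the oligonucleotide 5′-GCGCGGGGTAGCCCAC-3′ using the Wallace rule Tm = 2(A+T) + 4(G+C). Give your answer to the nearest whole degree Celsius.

Base counts: A=2, T=1, G=7, C=6 (length 16).
Tm = 2·(2+1) + 4·(7+6) = 2·3 + 4·13 = 6 + 52 = 58°C.

58°C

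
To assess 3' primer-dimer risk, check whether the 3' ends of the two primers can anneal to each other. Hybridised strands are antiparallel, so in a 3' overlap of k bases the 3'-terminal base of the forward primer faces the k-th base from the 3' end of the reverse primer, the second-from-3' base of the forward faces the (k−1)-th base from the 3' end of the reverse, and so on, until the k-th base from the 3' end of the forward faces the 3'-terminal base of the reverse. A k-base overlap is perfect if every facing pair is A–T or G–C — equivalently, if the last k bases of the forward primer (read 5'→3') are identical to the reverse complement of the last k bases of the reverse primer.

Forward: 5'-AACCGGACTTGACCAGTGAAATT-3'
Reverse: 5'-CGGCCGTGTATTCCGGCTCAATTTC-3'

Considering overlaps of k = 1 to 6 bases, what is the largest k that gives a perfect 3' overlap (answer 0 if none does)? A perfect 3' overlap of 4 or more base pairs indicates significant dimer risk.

Longest perfect overlap: 6 complementary base pairs; significant dimer risk (threshold 4).

Last 6 bases (5'→3') — forward …GAAATT, reverse …AATTTC.
Reverse complement of the reverse primer's last 6 bases: GAAATT; its first k bases are the reverse complement of the reverse primer's last k bases, so a perfect k-base overlap needs the forward primer's last k bases to equal them.
Comparing (forward last k vs required): k=1: T vs G ✗; k=2: TT vs GA ✗; k=3: ATT vs GAA ✗; k=4: AATT vs GAAA ✗; k=5: AAATT vs GAAAT ✗; k=6: GAAATT vs GAAATT ✓.
Only k = 6 is perfect, so the longest perfect 3' overlap is 6.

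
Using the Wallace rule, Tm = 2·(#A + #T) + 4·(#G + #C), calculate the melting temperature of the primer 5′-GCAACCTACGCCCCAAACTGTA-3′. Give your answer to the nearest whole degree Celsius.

Base counts: A=7, T=3, G=3, C=9 (length 22).
Tm = 2·(7+3) + 4·(3+9) = 2·10 + 4·12 = 20 + 48 = 68°C.

68°C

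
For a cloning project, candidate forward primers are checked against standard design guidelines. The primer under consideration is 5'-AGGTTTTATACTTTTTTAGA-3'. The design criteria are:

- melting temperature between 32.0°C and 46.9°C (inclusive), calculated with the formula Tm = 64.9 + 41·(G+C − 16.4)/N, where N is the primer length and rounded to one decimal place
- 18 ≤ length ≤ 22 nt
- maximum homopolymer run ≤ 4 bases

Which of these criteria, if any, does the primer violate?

Base counts: A=5, T=11, G=3, C=1 (length 20).
Tm: Tm = 64.9 + 41·(4 − 16.4)/20 = 39.5°C ✓
length: length 20 ✓
homopolymer run: longest run = 6, exceeds 4 ✗

Fails: homopolymer run.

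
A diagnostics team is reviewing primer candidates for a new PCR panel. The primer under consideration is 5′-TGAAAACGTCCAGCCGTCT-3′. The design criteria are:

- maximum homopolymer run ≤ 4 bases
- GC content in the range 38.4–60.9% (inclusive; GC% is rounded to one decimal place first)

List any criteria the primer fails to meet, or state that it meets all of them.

Base counts: A=5, T=4, G=4, C=6 (length 19).
homopolymer run: longest run = 4 ✓
GC content: GC 10/19 = 52.6% ✓

Meets all criteria.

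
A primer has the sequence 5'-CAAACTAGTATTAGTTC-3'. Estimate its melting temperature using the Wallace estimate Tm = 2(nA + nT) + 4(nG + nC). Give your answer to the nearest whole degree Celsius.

Base counts: A=6, T=6, G=2, C=3 (length 17).
Tm = 2·(6+6) + 4·(2+3) = 2·12 + 4·5 = 24 + 20 = 44°C.

44°C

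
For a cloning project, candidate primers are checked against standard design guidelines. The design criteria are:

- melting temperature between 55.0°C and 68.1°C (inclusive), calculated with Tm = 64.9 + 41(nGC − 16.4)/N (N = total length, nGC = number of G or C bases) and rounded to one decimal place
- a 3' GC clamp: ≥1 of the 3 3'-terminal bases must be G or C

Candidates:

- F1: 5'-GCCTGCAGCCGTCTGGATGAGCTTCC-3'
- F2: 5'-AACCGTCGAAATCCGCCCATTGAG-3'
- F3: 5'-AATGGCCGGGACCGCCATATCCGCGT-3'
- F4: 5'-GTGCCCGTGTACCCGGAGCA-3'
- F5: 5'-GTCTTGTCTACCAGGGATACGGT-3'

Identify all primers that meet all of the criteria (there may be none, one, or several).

F1, F2, F3, F4 and F5.

F1 (26 nt, A=3 T=6 G=8 C=9): Tm = 64.9 + 41·(17 − 16.4)/26 = 65.8°C ✓; 3' end TCC has 2 G/C ✓ — passes.
F2 (24 nt, A=7 T=4 G=5 C=8): Tm = 64.9 + 41·(13 − 16.4)/24 = 59.1°C ✓; 3' end GAG has 2 G/C ✓ — passes.
F3 (26 nt, A=5 T=4 G=8 C=9): Tm = 64.9 + 41·(17 − 16.4)/26 = 65.8°C ✓; 3' end CGT has 2 G/C ✓ — passes.
F4 (20 nt, A=3 T=3 G=7 C=7): Tm = 64.9 + 41·(14 − 16.4)/20 = 60.0°C ✓; 3' end GCA has 2 G/C ✓ — passes.
F5 (23 nt, A=4 T=7 G=7 C=5): Tm = 64.9 + 41·(12 − 16.4)/23 = 57.1°C ✓; 3' end GGT has 2 G/C ✓ — passes.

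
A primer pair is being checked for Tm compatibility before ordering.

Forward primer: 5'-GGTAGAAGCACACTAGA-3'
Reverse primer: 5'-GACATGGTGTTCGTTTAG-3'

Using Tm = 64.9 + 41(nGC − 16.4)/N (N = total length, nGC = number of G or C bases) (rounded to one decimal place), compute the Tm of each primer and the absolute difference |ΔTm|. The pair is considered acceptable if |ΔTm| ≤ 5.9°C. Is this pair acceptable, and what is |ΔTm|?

Forward: G+C = 8, N = 17 → Tm = 64.9 + 41·(8 − 16.4)/17 = 44.6°C.
Reverse: G+C = 8, N = 18 → Tm = 64.9 + 41·(8 − 16.4)/18 = 45.8°C.
|ΔTm| = |44.6 − 45.8| = 1.2°C, ≤ 5.9°C.

|ΔTm| = 1.2°C; the pair is acceptable.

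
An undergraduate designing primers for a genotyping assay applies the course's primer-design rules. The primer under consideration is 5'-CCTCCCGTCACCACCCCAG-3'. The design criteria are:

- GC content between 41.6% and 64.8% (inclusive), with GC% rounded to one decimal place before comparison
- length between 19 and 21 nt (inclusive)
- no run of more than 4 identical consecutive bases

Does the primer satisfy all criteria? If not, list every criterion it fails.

Base counts: A=3, T=2, G=2, C=12 (length 19).
GC content: GC 14/19 = 73.7%, outside 41.6–64.8% ✗
length: length 19 ✓
homopolymer run: longest run = 4 ✓

Fails: GC content.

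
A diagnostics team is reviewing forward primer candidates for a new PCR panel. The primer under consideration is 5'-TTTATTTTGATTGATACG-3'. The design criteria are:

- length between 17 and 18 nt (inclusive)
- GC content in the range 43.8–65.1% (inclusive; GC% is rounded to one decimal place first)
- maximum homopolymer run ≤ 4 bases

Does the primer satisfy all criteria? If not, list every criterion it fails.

Base counts: A=4, T=10, G=3, C=1 (length 18).
length: length 18 ✓
GC content: GC 4/18 = 22.2%, outside 43.8–65.1% ✗
homopolymer run: longest run = 4 ✓

Fails: GC content.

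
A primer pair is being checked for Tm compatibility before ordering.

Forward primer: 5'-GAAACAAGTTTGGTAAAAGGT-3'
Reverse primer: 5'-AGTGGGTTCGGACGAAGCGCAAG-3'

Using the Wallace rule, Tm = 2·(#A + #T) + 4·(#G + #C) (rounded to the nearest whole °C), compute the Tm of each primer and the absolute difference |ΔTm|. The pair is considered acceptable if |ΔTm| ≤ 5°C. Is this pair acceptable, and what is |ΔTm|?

Forward: A=9 T=5 G=6 C=1 → Tm = 2·14 + 4·7 = 56°C.
Reverse: A=6 T=3 G=10 C=4 → Tm = 2·9 + 4·14 = 74°C.
|ΔTm| = |56 − 74| = 18°C, > 5°C.

|ΔTm| = 18°C; the pair is not acceptable.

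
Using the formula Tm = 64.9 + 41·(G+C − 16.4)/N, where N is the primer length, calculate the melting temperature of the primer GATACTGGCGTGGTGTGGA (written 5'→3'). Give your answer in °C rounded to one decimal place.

53.2°C

Base counts: A=3, T=5, G=9, C=2; G+C = 11, N = 19.
Tm = 64.9 + 41·(11 − 16.4)/19 = 64.9 + -221.40/19 = 53.2°C.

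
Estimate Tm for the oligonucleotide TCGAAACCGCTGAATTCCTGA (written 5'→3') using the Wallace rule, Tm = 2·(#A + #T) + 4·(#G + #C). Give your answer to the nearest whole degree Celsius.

62°C

Base counts: A=6, T=5, G=4, C=6 (length 21).
Tm = 2·(6+5) + 4·(4+6) = 2·11 + 4·10 = 22 + 40 = 62°C.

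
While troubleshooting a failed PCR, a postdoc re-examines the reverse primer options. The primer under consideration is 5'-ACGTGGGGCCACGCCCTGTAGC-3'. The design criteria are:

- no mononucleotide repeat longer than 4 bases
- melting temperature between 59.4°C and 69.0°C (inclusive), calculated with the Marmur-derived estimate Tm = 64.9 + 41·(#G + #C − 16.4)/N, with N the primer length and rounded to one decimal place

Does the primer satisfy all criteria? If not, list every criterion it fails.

Base counts: A=3, T=3, G=8, C=8 (length 22).
homopolymer run: longest run = 4 ✓
Tm: Tm = 64.9 + 41·(16 − 16.4)/22 = 64.2°C ✓

Meets all criteria.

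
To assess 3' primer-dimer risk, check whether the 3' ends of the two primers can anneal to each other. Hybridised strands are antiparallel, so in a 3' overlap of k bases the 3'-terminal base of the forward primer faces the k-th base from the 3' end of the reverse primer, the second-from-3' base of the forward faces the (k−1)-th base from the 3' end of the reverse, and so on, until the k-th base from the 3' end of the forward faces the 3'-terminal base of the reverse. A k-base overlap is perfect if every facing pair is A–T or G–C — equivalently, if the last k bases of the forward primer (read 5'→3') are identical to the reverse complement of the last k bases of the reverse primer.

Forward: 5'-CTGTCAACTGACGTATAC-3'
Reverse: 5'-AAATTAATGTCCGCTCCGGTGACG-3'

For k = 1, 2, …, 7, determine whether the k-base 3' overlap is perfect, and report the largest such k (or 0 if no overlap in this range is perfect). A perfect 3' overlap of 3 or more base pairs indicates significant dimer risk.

Longest perfect overlap: 1 complementary base pair; below the dimer-risk threshold (threshold 3).

Last 7 bases (5'→3') — forward …CGTATAC, reverse …GGTGACG.
Reverse complement of the reverse primer's last 7 bases: CGTCACC; its first k bases are the reverse complement of the reverse primer's last k bases, so a perfect k-base overlap needs the forward primer's last k bases to equal them.
Comparing (forward last k vs required): k=1: C vs C ✓; k=2: AC vs CG ✗; k=3: TAC vs CGT ✗; k=4: ATAC vs CGTC ✗; k=5: TATAC vs CGTCA ✗; k=6: GTATAC vs CGTCAC ✗; k=7: CGTATAC vs CGTCACC ✗.
Only k = 1 is perfect, so the longest perfect 3' overlap is 1.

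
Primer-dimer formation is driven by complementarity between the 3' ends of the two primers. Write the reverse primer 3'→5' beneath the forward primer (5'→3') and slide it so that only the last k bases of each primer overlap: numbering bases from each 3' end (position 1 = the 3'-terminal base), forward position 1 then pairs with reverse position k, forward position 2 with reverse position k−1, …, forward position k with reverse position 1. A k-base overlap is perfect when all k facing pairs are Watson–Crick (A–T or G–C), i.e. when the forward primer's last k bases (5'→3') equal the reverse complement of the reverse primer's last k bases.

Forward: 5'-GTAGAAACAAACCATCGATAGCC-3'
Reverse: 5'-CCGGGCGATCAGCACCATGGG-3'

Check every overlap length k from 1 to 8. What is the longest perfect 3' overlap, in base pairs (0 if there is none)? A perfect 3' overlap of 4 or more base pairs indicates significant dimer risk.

Longest perfect overlap: 2 complementary base pairs; below the dimer-risk threshold (threshold 4).

Last 8 bases (5'→3') — forward …CGATAGCC, reverse …ACCATGGG.
Reverse complement of the reverse primer's last 8 bases: CCCATGGT; its first k bases are the reverse complement of the reverse primer's last k bases, so a perfect k-base overlap needs the forward primer's last k bases to equal them.
Comparing (forward last k vs required): k=1: C vs C ✓; k=2: CC vs CC ✓; k=3: GCC vs CCC ✗; k=4: AGCC vs CCCA ✗; k=5: TAGCC vs CCCAT ✗; k=6: ATAGCC vs CCCATG ✗; k=7: GATAGCC vs CCCATGG ✗; k=8: CGATAGCC vs CCCATGGT ✗.
Perfect overlaps at k = 1, 2; the largest is 2.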